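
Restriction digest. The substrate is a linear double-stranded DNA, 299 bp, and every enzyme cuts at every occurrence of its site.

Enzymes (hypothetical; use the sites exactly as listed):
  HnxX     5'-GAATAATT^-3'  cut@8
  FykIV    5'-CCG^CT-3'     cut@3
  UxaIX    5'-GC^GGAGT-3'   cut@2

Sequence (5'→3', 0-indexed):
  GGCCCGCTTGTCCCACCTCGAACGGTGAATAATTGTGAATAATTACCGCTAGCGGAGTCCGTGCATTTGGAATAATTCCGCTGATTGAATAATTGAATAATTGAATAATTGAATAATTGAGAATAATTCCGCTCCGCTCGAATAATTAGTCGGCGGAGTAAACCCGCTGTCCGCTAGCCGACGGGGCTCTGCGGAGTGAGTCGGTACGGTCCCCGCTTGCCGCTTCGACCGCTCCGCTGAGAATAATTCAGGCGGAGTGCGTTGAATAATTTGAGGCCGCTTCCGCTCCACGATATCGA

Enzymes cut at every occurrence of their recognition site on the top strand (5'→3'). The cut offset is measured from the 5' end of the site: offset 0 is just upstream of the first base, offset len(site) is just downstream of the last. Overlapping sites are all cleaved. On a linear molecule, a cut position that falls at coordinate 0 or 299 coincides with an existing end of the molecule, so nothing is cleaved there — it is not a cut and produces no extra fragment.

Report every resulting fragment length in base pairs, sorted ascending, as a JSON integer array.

Scan for sites:
  HnxX GAATAATT/8: at [26, 36, 69, 86, 94, 102, 110, 120, 139, 240, 263] ⇒ [34, 44, 77, 94, 102, 110, 118, 128, 147, 248, 271]
  FykIV CCGCT/3: at [3, 45, 77, 128, 133, 163, 170, 212, 219, 228, 233, 276, 282] ⇒ [6, 48, 80, 131, 136, 166, 173, 215, 222, 231, 236, 279, 285]
  UxaIX GCGGAGT/2: at [51, 152, 190, 251] ⇒ [53, 154, 192, 253]

Pooled cuts: [6, 34, 44, 48, 53, 77, 80, 94, 102, 110, 118, 128, 131, 136, 147, 154, 166, 173, 192, 215, 222, 231, 236, 248, 253, 271, 279, 285]

Fragment lengths:
  [0,6): 6 bp
  [6,34): 28 bp
  [34,44): 10 bp
  [44,48): 4 bp
  [48,53): 5 bp
  [53,77): 24 bp
  [77,80): 3 bp
  [80,94): 14 bp
  [94,102): 8 bp
  [102,110): 8 bp
  [110,118): 8 bp
  [118,128): 10 bp
  [128,131): 3 bp
  [131,136): 5 bp
  [136,147): 11 bp
  [147,154): 7 bp
  [154,166): 12 bp
  [166,173): 7 bp
  [173,192): 19 bp
  [192,215): 23 bp
  [215,222): 7 bp
  [222,231): 9 bp
  [231,236): 5 bp
  [236,248): 12 bp
  [248,253): 5 bp
  [253,271): 18 bp
  [271,279): 8 bp
  [279,285): 6 bp
  [285,299): 14 bp

[3,3,4,5,5,5,5,6,6,7,7,7,8,8,8,8,9,10,10,11,12,12,14,14,18,19,23,24,28]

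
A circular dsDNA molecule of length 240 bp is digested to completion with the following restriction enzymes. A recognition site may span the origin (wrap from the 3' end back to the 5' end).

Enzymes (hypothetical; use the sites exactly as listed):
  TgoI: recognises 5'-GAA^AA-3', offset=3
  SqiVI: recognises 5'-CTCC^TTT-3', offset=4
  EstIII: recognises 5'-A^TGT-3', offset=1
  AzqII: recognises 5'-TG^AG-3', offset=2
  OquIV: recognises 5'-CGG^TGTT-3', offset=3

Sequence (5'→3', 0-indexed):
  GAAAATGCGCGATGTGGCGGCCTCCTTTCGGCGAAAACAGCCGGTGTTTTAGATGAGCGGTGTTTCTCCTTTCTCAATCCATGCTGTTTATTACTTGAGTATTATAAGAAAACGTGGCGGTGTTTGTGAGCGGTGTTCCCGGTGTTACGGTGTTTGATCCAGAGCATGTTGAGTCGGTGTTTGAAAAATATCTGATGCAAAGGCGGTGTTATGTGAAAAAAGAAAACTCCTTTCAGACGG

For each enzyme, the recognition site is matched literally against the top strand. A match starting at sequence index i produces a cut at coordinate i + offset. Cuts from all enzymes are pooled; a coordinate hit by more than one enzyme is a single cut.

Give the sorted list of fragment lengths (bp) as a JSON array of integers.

Scan for sites:
  TgoI (GAAAA, off=3): starts [0, 32, 107, 182, 214, 221] → cuts [3, 35, 110, 185, 217, 224]
  SqiVI (CTCCTTT, off=4): starts [21, 65, 226] → cuts [25, 69, 230]
  EstIII (ATGT, off=1): starts [11, 165, 210] → cuts [12, 166, 211]
  AzqII (TGAG, off=2): starts [53, 95, 126, 169] → cuts [55, 97, 128, 171]
  OquIV (CGGTGTT, off=3): starts [41, 57, 117, 130, 139, 147, 174, 203] → cuts [44, 60, 120, 133, 142, 150, 177, 206]

All cut coordinates (distinct, sorted): [3, 12, 25, 35, 44, 55, 60, 69, 97, 110, 120, 128, 133, 142, 150, 166, 171, 177, 185, 206, 211, 217, 224, 230]

Fragment lengths:
  3→12: 9 bp
  12→25: 13 bp
  25→35: 10 bp
  35→44: 9 bp
  44→55: 11 bp
  55→60: 5 bp
  60→69: 9 bp
  69→97: 28 bp
  97→110: 13 bp
  110→120: 10 bp
  120→128: 8 bp
  128→133: 5 bp
  133→142: 9 bp
  142→150: 8 bp
  150→166: 16 bp
  166→171: 5 bp
  171→177: 6 bp
  177→185: 8 bp
  185→206: 21 bp
  206→211: 5 bp
  211→217: 6 bp
  217→224: 7 bp
  224→230: 6 bp
  230→3 (wrap): 240-230+3 = 13 bp

[5,5,5,5,6,6,6,7,8,8,8,9,9,9,9,10,10,11,13,13,13,16,21,28]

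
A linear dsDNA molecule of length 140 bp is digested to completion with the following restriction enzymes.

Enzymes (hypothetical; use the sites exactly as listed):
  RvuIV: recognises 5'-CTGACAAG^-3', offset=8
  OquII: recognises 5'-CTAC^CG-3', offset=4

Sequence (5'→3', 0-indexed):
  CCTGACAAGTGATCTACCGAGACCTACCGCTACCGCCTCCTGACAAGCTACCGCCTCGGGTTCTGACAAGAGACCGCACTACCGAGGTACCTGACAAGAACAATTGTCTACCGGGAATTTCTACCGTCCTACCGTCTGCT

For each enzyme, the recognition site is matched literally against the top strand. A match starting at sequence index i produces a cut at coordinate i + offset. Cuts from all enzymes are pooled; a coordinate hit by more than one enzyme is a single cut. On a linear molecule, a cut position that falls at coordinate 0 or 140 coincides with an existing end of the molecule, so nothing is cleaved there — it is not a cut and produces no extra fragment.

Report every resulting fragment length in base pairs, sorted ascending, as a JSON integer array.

[4,6,8,8,8,9,10,12,13,13,14,16,19]

Scan for sites:
  RvuIV (CTGACAAG, off=8): starts [1, 39, 62, 90] → cuts [9, 47, 70, 98]
  OquII (CTACCG, off=4): starts [13, 23, 29, 47, 78, 107, 120, 128] → cuts [17, 27, 33, 51, 82, 111, 124, 132]

All cut coordinates (distinct, sorted): [9, 17, 27, 33, 47, 51, 70, 82, 98, 111, 124, 132]

Fragments:
  [0,9): 9 bp
  [9,17): 8 bp
  [17,27): 10 bp
  [27,33): 6 bp
  [33,47): 14 bp
  [47,51): 4 bp
  [51,70): 19 bp
  [70,82): 12 bp
  [82,98): 16 bp
  [98,111): 13 bp
  [111,124): 13 bp
  [124,132): 8 bp
  [132,140): 8 bp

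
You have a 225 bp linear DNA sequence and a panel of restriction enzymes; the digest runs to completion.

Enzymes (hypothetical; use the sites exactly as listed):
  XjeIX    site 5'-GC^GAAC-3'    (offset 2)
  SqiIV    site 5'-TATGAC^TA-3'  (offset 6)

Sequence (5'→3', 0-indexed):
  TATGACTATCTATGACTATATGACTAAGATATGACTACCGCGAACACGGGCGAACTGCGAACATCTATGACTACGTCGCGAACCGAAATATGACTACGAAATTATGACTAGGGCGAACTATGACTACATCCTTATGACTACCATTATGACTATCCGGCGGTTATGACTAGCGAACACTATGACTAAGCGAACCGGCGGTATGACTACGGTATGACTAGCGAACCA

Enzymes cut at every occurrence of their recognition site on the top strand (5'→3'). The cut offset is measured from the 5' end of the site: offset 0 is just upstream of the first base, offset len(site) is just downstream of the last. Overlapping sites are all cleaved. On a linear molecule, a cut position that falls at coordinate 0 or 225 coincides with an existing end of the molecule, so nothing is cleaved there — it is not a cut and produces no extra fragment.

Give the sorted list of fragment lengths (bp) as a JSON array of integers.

Scan for sites:
  XjeIX GCGAAC/2: at [39, 49, 56, 77, 112, 169, 186, 217] ⇒ [41, 51, 58, 79, 114, 171, 188, 219]
  SqiIV TATGACTA/6: at [0, 10, 18, 29, 65, 88, 102, 118, 132, 144, 161, 177, 198, 209] ⇒ [6, 16, 24, 35, 71, 94, 108, 124, 138, 150, 167, 183, 204, 215]

All cut coordinates (distinct, sorted): [6, 16, 24, 35, 41, 51, 58, 71, 79, 94, 108, 114, 124, 138, 150, 167, 171, 183, 188, 204, 215, 219]

Fragment lengths:
  [0,6): 6 bp
  [6,16): 10 bp
  [16,24): 8 bp
  [24,35): 11 bp
  [35,41): 6 bp
  [41,51): 10 bp
  [51,58): 7 bp
  [58,71): 13 bp
  [71,79): 8 bp
  [79,94): 15 bp
  [94,108): 14 bp
  [108,114): 6 bp
  [114,124): 10 bp
  [124,138): 14 bp
  [138,150): 12 bp
  [150,167): 17 bp
  [167,171): 4 bp
  [171,183): 12 bp
  [183,188): 5 bp
  [188,204): 16 bp
  [204,215): 11 bp
  [215,219): 4 bp
  [219,225): 6 bp

[4,4,5,6,6,6,6,7,8,8,10,10,10,11,11,12,12,13,14,14,15,16,17]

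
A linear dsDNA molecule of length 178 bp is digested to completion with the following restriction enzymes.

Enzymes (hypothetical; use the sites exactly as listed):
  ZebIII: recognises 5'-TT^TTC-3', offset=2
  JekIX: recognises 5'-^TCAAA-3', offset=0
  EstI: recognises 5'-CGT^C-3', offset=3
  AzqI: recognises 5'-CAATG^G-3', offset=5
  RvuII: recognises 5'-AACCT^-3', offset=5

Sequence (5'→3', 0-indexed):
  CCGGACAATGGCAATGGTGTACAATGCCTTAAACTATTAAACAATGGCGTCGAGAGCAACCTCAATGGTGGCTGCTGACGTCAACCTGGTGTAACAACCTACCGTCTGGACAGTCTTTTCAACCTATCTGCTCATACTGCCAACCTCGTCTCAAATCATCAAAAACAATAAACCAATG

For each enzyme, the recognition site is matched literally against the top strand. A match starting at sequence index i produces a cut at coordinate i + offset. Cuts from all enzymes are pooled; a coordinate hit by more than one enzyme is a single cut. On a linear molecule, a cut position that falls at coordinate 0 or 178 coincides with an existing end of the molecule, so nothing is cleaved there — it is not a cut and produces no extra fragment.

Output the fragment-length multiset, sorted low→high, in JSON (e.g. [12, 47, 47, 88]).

Scan for sites:
  ZebIII (TTTTC, off=2): starts [115] → cuts [117]
  JekIX (TCAAA, off=0): starts [150, 158] → cuts [150, 158]
  EstI (CGTC, off=3): starts [47, 78, 102, 146] → cuts [50, 81, 105, 149]
  AzqI (CAATGG, off=5): starts [5, 11, 41, 62] → cuts [10, 16, 46, 67]
  RvuII (AACCT, off=5): starts [57, 82, 95, 120, 141] → cuts [62, 87, 100, 125, 146]

Pooled cuts: [10, 16, 46, 50, 62, 67, 81, 87, 100, 105, 117, 125, 146, 149, 150, 158]

Fragment lengths:
  [0,10): 10 bp
  [10,16): 6 bp
  [16,46): 30 bp
  [46,50): 4 bp
  [50,62): 12 bp
  [62,67): 5 bp
  [67,81): 14 bp
  [81,87): 6 bp
  [87,100): 13 bp
  [100,105): 5 bp
  [105,117): 12 bp
  [117,125): 8 bp
  [125,146): 21 bp
  [146,149): 3 bp
  [149,150): 1 bp
  [150,158): 8 bp
  [158,178): 20 bp

[1,3,4,5,5,6,6,8,8,10,12,12,13,14,20,21,30]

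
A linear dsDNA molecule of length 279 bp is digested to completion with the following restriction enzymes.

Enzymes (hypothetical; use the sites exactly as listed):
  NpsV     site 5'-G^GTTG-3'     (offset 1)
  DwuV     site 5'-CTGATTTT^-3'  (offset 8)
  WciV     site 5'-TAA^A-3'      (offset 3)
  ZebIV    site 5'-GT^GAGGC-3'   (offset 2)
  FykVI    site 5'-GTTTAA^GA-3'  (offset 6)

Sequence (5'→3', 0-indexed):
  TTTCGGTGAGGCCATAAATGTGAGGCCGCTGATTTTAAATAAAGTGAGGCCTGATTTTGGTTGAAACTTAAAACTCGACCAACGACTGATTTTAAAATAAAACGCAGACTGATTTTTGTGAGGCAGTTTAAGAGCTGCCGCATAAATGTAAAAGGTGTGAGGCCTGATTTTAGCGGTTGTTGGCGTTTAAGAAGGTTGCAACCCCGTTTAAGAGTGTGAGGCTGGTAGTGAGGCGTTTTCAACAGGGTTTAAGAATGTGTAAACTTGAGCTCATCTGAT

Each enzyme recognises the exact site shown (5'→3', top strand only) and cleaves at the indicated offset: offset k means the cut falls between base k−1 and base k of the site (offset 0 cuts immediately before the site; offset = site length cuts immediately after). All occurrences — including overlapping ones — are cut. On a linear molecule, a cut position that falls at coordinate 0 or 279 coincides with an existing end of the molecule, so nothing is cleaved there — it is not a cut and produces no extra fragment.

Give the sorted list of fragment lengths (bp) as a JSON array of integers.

[1,2,2,3,3,4,4,4,4,5,6,6,7,7,10,10,12,12,12,13,13,14,15,15,16,17,17,22,23]

Per-enzyme occurrences:
  NpsV GGTTG/1: at [58, 174, 193] ⇒ [59, 175, 194]
  DwuV CTGATTTT/8: at [28, 50, 85, 108, 163] ⇒ [36, 58, 93, 116, 171]
  WciV TAAA/3: at [14, 35, 39, 68, 92, 97, 142, 148, 259] ⇒ [17, 38, 42, 71, 95, 100, 145, 151, 262]
  ZebIV GTGAGGC/2: at [5, 19, 43, 117, 156, 215, 227] ⇒ [7, 21, 45, 119, 158, 217, 229]
  FykVI GTTTAAGA/6: at [125, 184, 205, 246] ⇒ [131, 190, 211, 252]

All cut coordinates (distinct, sorted): [7, 17, 21, 36, 38, 42, 45, 58, 59, 71, 93, 95, 100, 116, 119, 131, 145, 151, 158, 171, 175, 190, 194, 211, 217, 229, 252, 262]

Fragments:
  [0,7): 7 bp
  [7,17): 10 bp
  [17,21): 4 bp
  [21,36): 15 bp
  [36,38): 2 bp
  [38,42): 4 bp
  [42,45): 3 bp
  [45,58): 13 bp
  [58,59): 1 bp
  [59,71): 12 bp
  [71,93): 22 bp
  [93,95): 2 bp
  [95,100): 5 bp
  [100,116): 16 bp
  [116,119): 3 bp
  [119,131): 12 bp
  [131,145): 14 bp
  [145,151): 6 bp
  [151,158): 7 bp
  [158,171): 13 bp
  [171,175): 4 bp
  [175,190): 15 bp
  [190,194): 4 bp
  [194,211): 17 bp
  [211,217): 6 bp
  [217,229): 12 bp
  [229,252): 23 bp
  [252,262): 10 bp
  [262,279): 17 bp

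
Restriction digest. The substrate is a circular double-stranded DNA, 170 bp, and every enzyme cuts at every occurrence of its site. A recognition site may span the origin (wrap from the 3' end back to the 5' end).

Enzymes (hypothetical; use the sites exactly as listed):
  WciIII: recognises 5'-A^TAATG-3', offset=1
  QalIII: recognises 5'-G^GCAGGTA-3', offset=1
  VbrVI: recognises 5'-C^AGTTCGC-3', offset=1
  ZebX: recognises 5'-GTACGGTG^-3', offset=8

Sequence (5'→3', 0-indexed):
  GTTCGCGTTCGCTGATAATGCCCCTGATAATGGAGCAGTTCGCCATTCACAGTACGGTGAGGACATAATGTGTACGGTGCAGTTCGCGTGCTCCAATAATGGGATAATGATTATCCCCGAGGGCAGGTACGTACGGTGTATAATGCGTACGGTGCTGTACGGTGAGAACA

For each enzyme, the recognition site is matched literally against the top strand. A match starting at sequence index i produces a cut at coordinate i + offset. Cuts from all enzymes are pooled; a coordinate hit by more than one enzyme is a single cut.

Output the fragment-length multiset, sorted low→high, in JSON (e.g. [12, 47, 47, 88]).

Site scan:
  WciIII ATAATG/1: at [14, 26, 64, 95, 103, 139] ⇒ [15, 27, 65, 96, 104, 140]
  QalIII GGCAGGTA/1: at [121] ⇒ [122]
  VbrVI CAGTTCGC/1: at [35, 79, 168] ⇒ [36, 80, 169]
  ZebX GTACGGTG/8: at [51, 71, 130, 146, 156] ⇒ [59, 79, 138, 154, 164]

All cut coordinates (distinct, sorted): [15, 27, 36, 59, 65, 79, 80, 96, 104, 122, 138, 140, 154, 164, 169]

Fragment lengths:
  15→27: 12 bp
  27→36: 9 bp
  36→59: 23 bp
  59→65: 6 bp
  65→79: 14 bp
  79→80: 1 bp
  80→96: 16 bp
  96→104: 8 bp
  104→122: 18 bp
  122→138: 16 bp
  138→140: 2 bp
  140→154: 14 bp
  154→164: 10 bp
  164→169: 5 bp
  169→15 (wrap): 170-169+15 = 16 bp

[1,2,5,6,8,9,10,12,14,14,16,16,16,18,23]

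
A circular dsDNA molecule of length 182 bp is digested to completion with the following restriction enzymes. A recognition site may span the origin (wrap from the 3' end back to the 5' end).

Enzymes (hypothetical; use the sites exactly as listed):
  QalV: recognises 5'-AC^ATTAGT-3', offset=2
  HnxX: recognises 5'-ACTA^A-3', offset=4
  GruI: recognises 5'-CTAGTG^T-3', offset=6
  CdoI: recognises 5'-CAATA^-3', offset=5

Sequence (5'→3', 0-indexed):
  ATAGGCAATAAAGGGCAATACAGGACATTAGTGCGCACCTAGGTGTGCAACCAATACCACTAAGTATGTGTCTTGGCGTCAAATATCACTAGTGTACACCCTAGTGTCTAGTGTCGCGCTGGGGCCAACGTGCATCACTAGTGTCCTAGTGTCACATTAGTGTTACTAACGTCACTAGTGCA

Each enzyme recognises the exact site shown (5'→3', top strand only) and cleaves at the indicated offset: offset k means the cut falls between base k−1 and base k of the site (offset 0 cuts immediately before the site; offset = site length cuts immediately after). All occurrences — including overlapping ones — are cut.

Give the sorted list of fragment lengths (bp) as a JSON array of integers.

Site scan:
  QalV (ACATTAGT, off=2): starts [24, 153] → cuts [26, 155]
  HnxX (ACTAA, off=4): starts [58, 164] → cuts [62, 168]
  GruI (CTAGTGT, off=6): starts [88, 100, 107, 137, 145] → cuts [94, 106, 113, 143, 151]
  CdoI (CAATA, off=5): starts [5, 15, 51, 180] → cuts [3, 10, 20, 56]

Pooled cuts: [3, 10, 20, 26, 56, 62, 94, 106, 113, 143, 151, 155, 168]

Fragment lengths:
  3→10: 7 bp
  10→20: 10 bp
  20→26: 6 bp
  26→56: 30 bp
  56→62: 6 bp
  62→94: 32 bp
  94→106: 12 bp
  106→113: 7 bp
  113→143: 30 bp
  143→151: 8 bp
  151→155: 4 bp
  155→168: 13 bp
  168→3 (wrap): 182-168+3 = 17 bp

[4,6,6,7,7,8,10,12,13,17,30,30,32]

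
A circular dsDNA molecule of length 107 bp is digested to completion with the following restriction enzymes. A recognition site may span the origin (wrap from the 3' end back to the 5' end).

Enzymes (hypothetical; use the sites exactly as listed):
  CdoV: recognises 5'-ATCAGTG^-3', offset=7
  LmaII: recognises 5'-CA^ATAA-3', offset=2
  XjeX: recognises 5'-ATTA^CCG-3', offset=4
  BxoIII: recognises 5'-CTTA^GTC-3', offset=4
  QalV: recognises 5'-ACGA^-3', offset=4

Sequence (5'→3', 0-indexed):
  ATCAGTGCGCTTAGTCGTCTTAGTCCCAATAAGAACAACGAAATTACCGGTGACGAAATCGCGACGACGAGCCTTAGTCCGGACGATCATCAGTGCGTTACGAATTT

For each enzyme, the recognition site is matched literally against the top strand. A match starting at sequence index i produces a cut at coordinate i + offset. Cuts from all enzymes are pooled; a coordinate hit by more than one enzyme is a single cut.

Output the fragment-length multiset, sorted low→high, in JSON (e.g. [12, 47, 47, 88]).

Per-enzyme occurrences:
  CdoV ATCAGTG/7: at [0, 88] ⇒ [7, 95]
  LmaII CAATAA/2: at [26] ⇒ [28]
  XjeX ATTACCG/4: at [42] ⇒ [46]
  BxoIII CTTAGTC/4: at [9, 18, 72] ⇒ [13, 22, 76]
  QalV ACGA/4: at [37, 52, 63, 66, 82, 99] ⇒ [41, 56, 67, 70, 86, 103]

Pooled cuts: [7, 13, 22, 28, 41, 46, 56, 67, 70, 76, 86, 95, 103]

Fragments:
  7→13: 6 bp
  13→22: 9 bp
  22→28: 6 bp
  28→41: 13 bp
  41→46: 5 bp
  46→56: 10 bp
  56→67: 11 bp
  67→70: 3 bp
  70→76: 6 bp
  76→86: 10 bp
  86→95: 9 bp
  95→103: 8 bp
  103→7 (wrap): 107-103+7 = 11 bp

[3,5,6,6,6,8,9,9,10,10,11,11,13]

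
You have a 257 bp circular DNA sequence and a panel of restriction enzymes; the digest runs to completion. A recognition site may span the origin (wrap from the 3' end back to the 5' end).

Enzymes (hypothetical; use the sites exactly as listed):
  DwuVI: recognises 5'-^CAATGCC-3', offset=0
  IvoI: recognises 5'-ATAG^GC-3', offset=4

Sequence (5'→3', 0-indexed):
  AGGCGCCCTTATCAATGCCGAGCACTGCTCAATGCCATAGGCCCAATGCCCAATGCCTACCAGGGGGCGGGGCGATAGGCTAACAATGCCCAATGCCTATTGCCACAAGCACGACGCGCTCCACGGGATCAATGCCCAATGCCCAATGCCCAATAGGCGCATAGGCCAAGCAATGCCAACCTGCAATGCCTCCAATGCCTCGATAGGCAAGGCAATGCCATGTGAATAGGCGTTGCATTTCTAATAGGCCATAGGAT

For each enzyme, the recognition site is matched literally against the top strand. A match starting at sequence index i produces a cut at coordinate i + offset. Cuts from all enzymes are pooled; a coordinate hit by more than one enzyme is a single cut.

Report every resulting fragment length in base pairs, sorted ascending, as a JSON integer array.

[3,5,6,6,7,7,7,7,8,9,10,11,12,13,13,14,17,17,18,28,39]

Per-enzyme occurrences:
  DwuVI (CAATGCC, off=0): starts [12, 29, 43, 50, 83, 90, 129, 136, 143, 170, 183, 192, 212] → cuts [12, 29, 43, 50, 83, 90, 129, 136, 143, 170, 183, 192, 212]
  IvoI (ATAGGC, off=4): starts [36, 74, 152, 160, 202, 225, 243, 255] → cuts [2, 40, 78, 156, 164, 206, 229, 247]

All cut coordinates (distinct, sorted): [2, 12, 29, 40, 43, 50, 78, 83, 90, 129, 136, 143, 156, 164, 170, 183, 192, 206, 212, 229, 247]

Fragment lengths:
  2→12: 10 bp
  12→29: 17 bp
  29→40: 11 bp
  40→43: 3 bp
  43→50: 7 bp
  50→78: 28 bp
  78→83: 5 bp
  83→90: 7 bp
  90→129: 39 bp
  129→136: 7 bp
  136→143: 7 bp
  143→156: 13 bp
  156→164: 8 bp
  164→170: 6 bp
  170→183: 13 bp
  183→192: 9 bp
  192→206: 14 bp
  206→212: 6 bp
  212→229: 17 bp
  229→247: 18 bp
  247→2 (wrap): 257-247+2 = 12 bp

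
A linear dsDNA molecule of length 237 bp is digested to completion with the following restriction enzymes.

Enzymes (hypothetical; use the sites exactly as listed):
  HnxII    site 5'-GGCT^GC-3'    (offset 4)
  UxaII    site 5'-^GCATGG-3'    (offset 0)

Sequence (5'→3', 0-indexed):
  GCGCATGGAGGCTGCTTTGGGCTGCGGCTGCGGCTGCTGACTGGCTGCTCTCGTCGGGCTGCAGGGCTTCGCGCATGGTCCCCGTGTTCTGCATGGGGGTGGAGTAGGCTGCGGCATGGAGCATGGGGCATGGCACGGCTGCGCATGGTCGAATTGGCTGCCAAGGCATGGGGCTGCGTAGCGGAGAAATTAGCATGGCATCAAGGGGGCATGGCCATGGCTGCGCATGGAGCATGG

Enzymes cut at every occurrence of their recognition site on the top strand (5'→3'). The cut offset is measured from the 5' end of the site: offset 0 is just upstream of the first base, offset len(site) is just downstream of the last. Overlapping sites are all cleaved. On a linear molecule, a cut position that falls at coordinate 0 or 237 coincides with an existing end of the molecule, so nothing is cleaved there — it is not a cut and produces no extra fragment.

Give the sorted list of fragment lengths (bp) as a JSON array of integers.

[2,2,2,3,6,6,6,6,7,7,7,10,10,11,11,12,13,14,14,16,17,17,18,20]

Scan for sites:
  HnxII (GGCTGC, off=4): starts [9, 19, 25, 31, 42, 56, 106, 136, 155, 171, 218] → cuts [13, 23, 29, 35, 46, 60, 110, 140, 159, 175, 222]
  UxaII (GCATGG, off=0): starts [2, 72, 90, 113, 120, 127, 142, 165, 192, 208, 224, 231] → cuts [2, 72, 90, 113, 120, 127, 142, 165, 192, 208, 224, 231]

Pooled cuts: [2, 13, 23, 29, 35, 46, 60, 72, 90, 110, 113, 120, 127, 140, 142, 159, 165, 175, 192, 208, 222, 224, 231]

Fragments:
  [0,2): 2 bp
  [2,13): 11 bp
  [13,23): 10 bp
  [23,29): 6 bp
  [29,35): 6 bp
  [35,46): 11 bp
  [46,60): 14 bp
  [60,72): 12 bp
  [72,90): 18 bp
  [90,110): 20 bp
  [110,113): 3 bp
  [113,120): 7 bp
  [120,127): 7 bp
  [127,140): 13 bp
  [140,142): 2 bp
  [142,159): 17 bp
  [159,165): 6 bp
  [165,175): 10 bp
  [175,192): 17 bp
  [192,208): 16 bp
  [208,222): 14 bp
  [222,224): 2 bp
  [224,231): 7 bp
  [231,237): 6 bp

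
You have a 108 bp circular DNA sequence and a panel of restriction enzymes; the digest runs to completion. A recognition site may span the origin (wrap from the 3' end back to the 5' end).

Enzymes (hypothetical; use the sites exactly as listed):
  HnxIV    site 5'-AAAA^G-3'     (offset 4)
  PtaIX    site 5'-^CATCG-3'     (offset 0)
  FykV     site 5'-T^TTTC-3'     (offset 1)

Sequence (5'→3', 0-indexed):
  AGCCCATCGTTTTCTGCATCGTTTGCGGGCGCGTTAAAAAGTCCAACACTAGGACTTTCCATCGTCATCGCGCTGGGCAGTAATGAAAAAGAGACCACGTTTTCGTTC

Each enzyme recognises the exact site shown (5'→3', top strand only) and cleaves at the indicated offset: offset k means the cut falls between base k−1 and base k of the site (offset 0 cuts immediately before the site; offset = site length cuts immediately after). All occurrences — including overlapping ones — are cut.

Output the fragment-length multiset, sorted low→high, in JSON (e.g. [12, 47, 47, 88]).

[6,6,6,10,12,19,24,25]

Scan for sites:
  HnxIV (AAAAG, off=4): starts [36, 86] → cuts [40, 90]
  PtaIX (CATCG, off=0): starts [4, 16, 59, 65] → cuts [4, 16, 59, 65]
  FykV (TTTTC, off=1): starts [9, 99] → cuts [10, 100]

All cut coordinates (distinct, sorted): [4, 10, 16, 40, 59, 65, 90, 100]

Fragments:
  4→10: 6 bp
  10→16: 6 bp
  16→40: 24 bp
  40→59: 19 bp
  59→65: 6 bp
  65→90: 25 bp
  90→100: 10 bp
  100→4 (wrap): 108-100+4 = 12 bp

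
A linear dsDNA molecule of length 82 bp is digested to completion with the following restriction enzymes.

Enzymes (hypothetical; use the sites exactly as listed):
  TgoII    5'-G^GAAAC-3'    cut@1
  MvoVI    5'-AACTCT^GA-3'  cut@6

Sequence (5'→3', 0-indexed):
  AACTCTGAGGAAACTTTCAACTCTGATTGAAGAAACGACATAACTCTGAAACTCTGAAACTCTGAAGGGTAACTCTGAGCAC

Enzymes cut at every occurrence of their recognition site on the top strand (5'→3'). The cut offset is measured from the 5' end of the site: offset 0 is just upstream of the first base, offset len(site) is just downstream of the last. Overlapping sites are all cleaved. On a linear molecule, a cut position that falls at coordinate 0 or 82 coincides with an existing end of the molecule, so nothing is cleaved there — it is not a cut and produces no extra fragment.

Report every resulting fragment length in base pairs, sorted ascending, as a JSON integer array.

Per-enzyme occurrences:
  TgoII (GGAAAC, off=1): starts [8] → cuts [9]
  MvoVI (AACTCTGA, off=6): starts [0, 18, 41, 49, 57, 70] → cuts [6, 24, 47, 55, 63, 76]

All cut coordinates (distinct, sorted): [6, 9, 24, 47, 55, 63, 76]

Fragments:
  [0,6): 6 bp
  [6,9): 3 bp
  [9,24): 15 bp
  [24,47): 23 bp
  [47,55): 8 bp
  [55,63): 8 bp
  [63,76): 13 bp
  [76,82): 6 bp

[3,6,6,8,8,13,15,23]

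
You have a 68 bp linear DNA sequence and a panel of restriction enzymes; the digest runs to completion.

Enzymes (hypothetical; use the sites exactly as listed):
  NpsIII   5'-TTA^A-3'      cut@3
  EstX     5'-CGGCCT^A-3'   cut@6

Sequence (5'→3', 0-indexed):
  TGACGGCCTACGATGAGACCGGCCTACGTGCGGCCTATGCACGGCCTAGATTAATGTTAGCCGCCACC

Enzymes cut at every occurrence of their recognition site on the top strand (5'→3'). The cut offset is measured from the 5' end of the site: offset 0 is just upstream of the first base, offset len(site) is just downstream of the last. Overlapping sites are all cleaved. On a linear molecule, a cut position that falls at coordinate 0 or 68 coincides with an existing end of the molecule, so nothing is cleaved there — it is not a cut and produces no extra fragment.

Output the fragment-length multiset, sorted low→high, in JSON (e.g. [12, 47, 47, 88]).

[6,9,11,11,15,16]

Site scan:
  NpsIII (TTAA, off=3): starts [50] → cuts [53]
  EstX (CGGCCTA, off=6): starts [3, 19, 30, 41] → cuts [9, 25, 36, 47]

Pooled cuts: [9, 25, 36, 47, 53]

Fragments:
  [0,9): 9 bp
  [9,25): 16 bp
  [25,36): 11 bp
  [36,47): 11 bp
  [47,53): 6 bp
  [53,68): 15 bp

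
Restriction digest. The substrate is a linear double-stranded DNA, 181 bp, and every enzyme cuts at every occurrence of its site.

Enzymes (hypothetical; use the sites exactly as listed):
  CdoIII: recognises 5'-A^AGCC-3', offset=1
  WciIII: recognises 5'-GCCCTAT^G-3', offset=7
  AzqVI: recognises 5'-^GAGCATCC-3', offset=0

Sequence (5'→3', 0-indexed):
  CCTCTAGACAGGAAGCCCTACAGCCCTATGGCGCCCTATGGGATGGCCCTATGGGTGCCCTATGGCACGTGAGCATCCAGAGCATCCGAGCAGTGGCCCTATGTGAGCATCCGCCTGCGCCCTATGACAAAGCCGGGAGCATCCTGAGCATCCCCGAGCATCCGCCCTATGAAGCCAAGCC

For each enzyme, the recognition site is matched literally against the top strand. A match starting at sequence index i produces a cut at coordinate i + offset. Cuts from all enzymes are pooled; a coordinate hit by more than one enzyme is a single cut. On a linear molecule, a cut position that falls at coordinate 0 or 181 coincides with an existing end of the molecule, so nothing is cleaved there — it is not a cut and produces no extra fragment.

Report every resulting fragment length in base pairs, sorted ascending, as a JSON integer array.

Site scan:
  CdoIII (AAGCC, off=1): starts [12, 129, 171, 176] → cuts [13, 130, 172, 177]
  WciIII (GCCCTATG, off=7): starts [22, 32, 45, 56, 95, 118, 163] → cuts [29, 39, 52, 63, 102, 125, 170]
  AzqVI (GAGCATCC, off=0): starts [70, 79, 104, 136, 145, 155] → cuts [70, 79, 104, 136, 145, 155]

Pooled cuts: [13, 29, 39, 52, 63, 70, 79, 102, 104, 125, 130, 136, 145, 155, 170, 172, 177]

Fragment lengths:
  [0,13): 13 bp
  [13,29): 16 bp
  [29,39): 10 bp
  [39,52): 13 bp
  [52,63): 11 bp
  [63,70): 7 bp
  [70,79): 9 bp
  [79,102): 23 bp
  [102,104): 2 bp
  [104,125): 21 bp
  [125,130): 5 bp
  [130,136): 6 bp
  [136,145): 9 bp
  [145,155): 10 bp
  [155,170): 15 bp
  [170,172): 2 bp
  [172,177): 5 bp
  [177,181): 4 bp

[2,2,4,5,5,6,7,9,9,10,10,11,13,13,15,16,21,23]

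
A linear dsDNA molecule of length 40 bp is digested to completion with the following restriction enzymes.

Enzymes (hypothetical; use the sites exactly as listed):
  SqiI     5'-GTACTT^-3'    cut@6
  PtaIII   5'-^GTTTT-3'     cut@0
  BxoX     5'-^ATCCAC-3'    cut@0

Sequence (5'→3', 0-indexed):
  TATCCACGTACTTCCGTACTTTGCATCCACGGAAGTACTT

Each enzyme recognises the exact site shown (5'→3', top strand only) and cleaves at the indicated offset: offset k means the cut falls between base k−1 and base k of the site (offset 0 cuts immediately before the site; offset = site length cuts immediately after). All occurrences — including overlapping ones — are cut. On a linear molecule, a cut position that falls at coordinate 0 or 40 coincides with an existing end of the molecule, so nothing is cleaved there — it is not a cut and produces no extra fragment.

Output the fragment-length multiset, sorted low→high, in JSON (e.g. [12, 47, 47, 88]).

[1,3,8,12,16]

Site scan:
  SqiI GTACTT/6: at [7, 15, 34] ⇒ [13, 21] (position 40 is a terminus of the linear molecule — no cut)
  PtaIII (GTTTT, off=0): no sites
  BxoX ATCCAC/0: at [1, 24] ⇒ [1, 24]

All cut coordinates (distinct, sorted): [1, 13, 21, 24]

Fragment lengths:
  [0,1): 1 bp
  [1,13): 12 bp
  [13,21): 8 bp
  [21,24): 3 bp
  [24,40): 16 bp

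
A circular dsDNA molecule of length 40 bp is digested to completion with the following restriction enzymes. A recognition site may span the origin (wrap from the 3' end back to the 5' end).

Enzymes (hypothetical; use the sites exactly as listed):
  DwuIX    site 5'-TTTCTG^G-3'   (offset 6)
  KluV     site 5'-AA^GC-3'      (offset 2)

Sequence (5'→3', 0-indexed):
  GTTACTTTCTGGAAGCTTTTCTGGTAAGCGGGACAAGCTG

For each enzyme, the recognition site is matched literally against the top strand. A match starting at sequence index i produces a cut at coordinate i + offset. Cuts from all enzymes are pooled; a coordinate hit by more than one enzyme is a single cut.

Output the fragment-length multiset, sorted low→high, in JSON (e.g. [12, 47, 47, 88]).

[3,4,9,9,15]

Scan for sites:
  DwuIX (TTTCTGG, off=6): starts [5, 17] → cuts [11, 23]
  KluV (AAGC, off=2): starts [12, 25, 34] → cuts [14, 27, 36]

All cut coordinates (distinct, sorted): [11, 14, 23, 27, 36]

Fragments:
  11→14: 3 bp
  14→23: 9 bp
  23→27: 4 bp
  27→36: 9 bp
  36→11 (wrap): 40-36+11 = 15 bp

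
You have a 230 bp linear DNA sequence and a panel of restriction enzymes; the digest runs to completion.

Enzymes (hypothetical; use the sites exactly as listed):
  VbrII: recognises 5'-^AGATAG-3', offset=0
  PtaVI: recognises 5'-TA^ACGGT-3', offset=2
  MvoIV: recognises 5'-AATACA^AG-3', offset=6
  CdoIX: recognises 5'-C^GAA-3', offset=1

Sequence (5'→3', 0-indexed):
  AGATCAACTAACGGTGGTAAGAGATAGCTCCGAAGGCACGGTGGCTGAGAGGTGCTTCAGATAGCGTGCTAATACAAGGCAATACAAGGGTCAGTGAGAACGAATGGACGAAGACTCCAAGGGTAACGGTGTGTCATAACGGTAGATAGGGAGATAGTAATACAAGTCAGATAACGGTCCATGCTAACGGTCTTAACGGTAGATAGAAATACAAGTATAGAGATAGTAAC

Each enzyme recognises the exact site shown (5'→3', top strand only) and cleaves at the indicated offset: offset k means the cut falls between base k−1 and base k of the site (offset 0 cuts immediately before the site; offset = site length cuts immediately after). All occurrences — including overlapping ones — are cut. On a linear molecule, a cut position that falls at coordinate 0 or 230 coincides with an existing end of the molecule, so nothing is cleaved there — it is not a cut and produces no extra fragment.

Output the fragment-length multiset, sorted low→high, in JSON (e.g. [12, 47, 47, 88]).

[5,5,7,8,8,9,9,10,10,10,10,11,13,13,13,13,15,16,18,27]

Scan for sites:
  VbrII (AGATAG, off=0): starts [21, 58, 143, 151, 200, 220] → cuts [21, 58, 143, 151, 200, 220]
  PtaVI (TAACGGT, off=2): starts [8, 123, 136, 171, 184, 193] → cuts [10, 125, 138, 173, 186, 195]
  MvoIV (AATACAAG, off=6): starts [70, 80, 158, 207] → cuts [76, 86, 164, 213]
  CdoIX (CGAA, off=1): starts [30, 100, 108] → cuts [31, 101, 109]

All cut coordinates (distinct, sorted): [10, 21, 31, 58, 76, 86, 101, 109, 125, 138, 143, 151, 164, 173, 186, 195, 200, 213, 220]

Fragment lengths:
  [0,10): 10 bp
  [10,21): 11 bp
  [21,31): 10 bp
  [31,58): 27 bp
  [58,76): 18 bp
  [76,86): 10 bp
  [86,101): 15 bp
  [101,109): 8 bp
  [109,125): 16 bp
  [125,138): 13 bp
  [138,143): 5 bp
  [143,151): 8 bp
  [151,164): 13 bp
  [164,173): 9 bp
  [173,186): 13 bp
  [186,195): 9 bp
  [195,200): 5 bp
  [200,213): 13 bp
  [213,220): 7 bp
  [220,230): 10 bp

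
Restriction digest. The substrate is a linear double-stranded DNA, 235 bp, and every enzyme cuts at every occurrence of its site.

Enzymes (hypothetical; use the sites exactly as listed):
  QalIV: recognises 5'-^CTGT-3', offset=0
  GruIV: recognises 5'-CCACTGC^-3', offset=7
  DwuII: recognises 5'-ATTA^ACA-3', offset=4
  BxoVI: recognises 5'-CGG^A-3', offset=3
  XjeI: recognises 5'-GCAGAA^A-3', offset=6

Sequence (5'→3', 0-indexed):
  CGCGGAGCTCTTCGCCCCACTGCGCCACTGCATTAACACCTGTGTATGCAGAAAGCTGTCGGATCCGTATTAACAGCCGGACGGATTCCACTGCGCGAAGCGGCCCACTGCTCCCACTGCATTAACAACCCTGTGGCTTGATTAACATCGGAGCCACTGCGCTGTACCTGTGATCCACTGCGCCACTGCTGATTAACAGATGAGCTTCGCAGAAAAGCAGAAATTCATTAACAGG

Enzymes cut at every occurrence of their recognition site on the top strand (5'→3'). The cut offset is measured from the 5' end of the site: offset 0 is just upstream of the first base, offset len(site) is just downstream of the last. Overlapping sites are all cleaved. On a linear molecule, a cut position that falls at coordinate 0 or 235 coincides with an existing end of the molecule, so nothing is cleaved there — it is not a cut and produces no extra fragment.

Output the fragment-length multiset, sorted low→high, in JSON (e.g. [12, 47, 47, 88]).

[1,2,4,4,4,4,5,5,6,6,6,7,7,8,8,8,8,8,9,9,10,10,14,14,14,17,18,19]

Per-enzyme occurrences:
  QalIV CTGT/0: at [39, 55, 130, 161, 167] ⇒ [39, 55, 130, 161, 167]
  GruIV CCACTGC/7: at [16, 24, 87, 104, 113, 153, 174, 182] ⇒ [23, 31, 94, 111, 120, 160, 181, 189]
  DwuII ATTAACA/4: at [31, 68, 120, 140, 191, 226] ⇒ [35, 72, 124, 144, 195, 230]
  BxoVI CGGA/3: at [2, 59, 77, 81, 148] ⇒ [5, 62, 80, 84, 151]
  XjeI GCAGAAA/6: at [47, 208, 216] ⇒ [53, 214, 222]

All cut coordinates (distinct, sorted): [5, 23, 31, 35, 39, 53, 55, 62, 72, 80, 84, 94, 111, 120, 124, 130, 144, 151, 160, 161, 167, 181, 189, 195, 214, 222, 230]

Fragment lengths:
  [0,5): 5 bp
  [5,23): 18 bp
  [23,31): 8 bp
  [31,35): 4 bp
  [35,39): 4 bp
  [39,53): 14 bp
  [53,55): 2 bp
  [55,62): 7 bp
  [62,72): 10 bp
  [72,80): 8 bp
  [80,84): 4 bp
  [84,94): 10 bp
  [94,111): 17 bp
  [111,120): 9 bp
  [120,124): 4 bp
  [124,130): 6 bp
  [130,144): 14 bp
  [144,151): 7 bp
  [151,160): 9 bp
  [160,161): 1 bp
  [161,167): 6 bp
  [167,181): 14 bp
  [181,189): 8 bp
  [189,195): 6 bp
  [195,214): 19 bp
  [214,222): 8 bp
  [222,230): 8 bp
  [230,235): 5 bp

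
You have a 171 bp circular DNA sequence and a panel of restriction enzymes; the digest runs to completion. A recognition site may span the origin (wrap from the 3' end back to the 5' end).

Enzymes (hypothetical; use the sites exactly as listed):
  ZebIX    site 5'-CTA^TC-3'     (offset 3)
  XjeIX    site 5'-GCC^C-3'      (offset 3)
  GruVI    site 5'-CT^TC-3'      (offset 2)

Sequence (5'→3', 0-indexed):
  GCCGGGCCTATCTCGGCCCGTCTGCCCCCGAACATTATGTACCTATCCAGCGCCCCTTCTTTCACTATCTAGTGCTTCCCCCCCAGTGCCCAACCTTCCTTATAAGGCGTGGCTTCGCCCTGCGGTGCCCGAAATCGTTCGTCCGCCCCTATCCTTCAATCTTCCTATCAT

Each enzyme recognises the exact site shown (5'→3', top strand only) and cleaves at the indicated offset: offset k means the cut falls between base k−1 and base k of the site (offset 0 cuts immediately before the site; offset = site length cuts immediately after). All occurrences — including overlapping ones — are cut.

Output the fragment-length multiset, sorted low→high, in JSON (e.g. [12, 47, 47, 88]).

Scan for sites:
  ZebIX CTATC/3: at [7, 42, 64, 148, 164] ⇒ [10, 45, 67, 151, 167]
  XjeIX GCCC/3: at [15, 23, 51, 87, 116, 126, 144] ⇒ [18, 26, 54, 90, 119, 129, 147]
  GruVI CTTC/2: at [55, 74, 94, 112, 153, 160] ⇒ [57, 76, 96, 114, 155, 162]

All cut coordinates (distinct, sorted): [10, 18, 26, 45, 54, 57, 67, 76, 90, 96, 114, 119, 129, 147, 151, 155, 162, 167]

Fragment lengths:
  10→18: 8 bp
  18→26: 8 bp
  26→45: 19 bp
  45→54: 9 bp
  54→57: 3 bp
  57→67: 10 bp
  67→76: 9 bp
  76→90: 14 bp
  90→96: 6 bp
  96→114: 18 bp
  114→119: 5 bp
  119→129: 10 bp
  129→147: 18 bp
  147→151: 4 bp
  151→155: 4 bp
  155→162: 7 bp
  162→167: 5 bp
  167→10 (wrap): 171-167+10 = 14 bp

[3,4,4,5,5,6,7,8,8,9,9,10,10,14,14,18,18,19]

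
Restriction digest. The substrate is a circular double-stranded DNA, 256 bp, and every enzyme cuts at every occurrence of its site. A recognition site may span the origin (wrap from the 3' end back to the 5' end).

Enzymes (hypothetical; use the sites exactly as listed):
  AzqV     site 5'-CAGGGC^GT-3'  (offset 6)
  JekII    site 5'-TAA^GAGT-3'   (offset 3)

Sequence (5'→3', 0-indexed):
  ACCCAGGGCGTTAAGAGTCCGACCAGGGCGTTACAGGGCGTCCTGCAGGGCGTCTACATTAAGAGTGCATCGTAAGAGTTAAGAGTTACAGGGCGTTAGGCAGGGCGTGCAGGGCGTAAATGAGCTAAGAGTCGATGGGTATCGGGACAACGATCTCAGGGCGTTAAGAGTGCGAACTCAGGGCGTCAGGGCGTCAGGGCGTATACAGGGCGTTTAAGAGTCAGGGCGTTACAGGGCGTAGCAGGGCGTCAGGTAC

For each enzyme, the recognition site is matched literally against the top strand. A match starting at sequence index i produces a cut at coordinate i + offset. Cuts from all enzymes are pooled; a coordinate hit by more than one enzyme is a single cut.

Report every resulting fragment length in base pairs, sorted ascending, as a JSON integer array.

Site scan:
  AzqV CAGGGCGT/6: at [3, 23, 33, 45, 88, 100, 109, 156, 178, 186, 194, 205, 221, 231, 241] ⇒ [9, 29, 39, 51, 94, 106, 115, 162, 184, 192, 200, 211, 227, 237, 247]
  JekII TAAGAGT/3: at [11, 59, 72, 79, 125, 164, 214] ⇒ [14, 62, 75, 82, 128, 167, 217]

Pooled cuts: [9, 14, 29, 39, 51, 62, 75, 82, 94, 106, 115, 128, 162, 167, 184, 192, 200, 211, 217, 227, 237, 247]

Fragments:
  9→14: 5 bp
  14→29: 15 bp
  29→39: 10 bp
  39→51: 12 bp
  51→62: 11 bp
  62→75: 13 bp
  75→82: 7 bp
  82→94: 12 bp
  94→106: 12 bp
  106→115: 9 bp
  115→128: 13 bp
  128→162: 34 bp
  162→167: 5 bp
  167→184: 17 bp
  184→192: 8 bp
  192→200: 8 bp
  200→211: 11 bp
  211→217: 6 bp
  217→227: 10 bp
  227→237: 10 bp
  237→247: 10 bp
  247→9 (wrap): 256-247+9 = 18 bp

[5,5,6,7,8,8,9,10,10,10,10,11,11,12,12,12,13,13,15,17,18,34]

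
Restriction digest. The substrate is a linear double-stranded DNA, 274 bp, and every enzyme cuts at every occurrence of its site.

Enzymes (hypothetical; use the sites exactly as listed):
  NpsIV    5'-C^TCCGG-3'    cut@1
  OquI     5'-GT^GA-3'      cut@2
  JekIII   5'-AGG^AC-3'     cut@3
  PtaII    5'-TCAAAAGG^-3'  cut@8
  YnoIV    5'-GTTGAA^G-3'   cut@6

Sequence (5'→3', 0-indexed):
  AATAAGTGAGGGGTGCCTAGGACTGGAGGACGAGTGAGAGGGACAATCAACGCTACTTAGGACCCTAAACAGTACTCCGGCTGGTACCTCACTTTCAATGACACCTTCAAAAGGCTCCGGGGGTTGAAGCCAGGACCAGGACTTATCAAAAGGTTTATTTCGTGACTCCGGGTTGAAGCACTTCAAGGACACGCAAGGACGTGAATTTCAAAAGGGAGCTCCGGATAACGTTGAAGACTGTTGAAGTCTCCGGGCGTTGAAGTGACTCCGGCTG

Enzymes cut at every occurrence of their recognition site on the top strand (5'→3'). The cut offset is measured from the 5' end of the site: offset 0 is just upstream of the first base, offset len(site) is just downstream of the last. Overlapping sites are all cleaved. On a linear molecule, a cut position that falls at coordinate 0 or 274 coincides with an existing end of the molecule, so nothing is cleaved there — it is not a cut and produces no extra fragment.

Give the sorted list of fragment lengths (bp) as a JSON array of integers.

Scan for sites:
  NpsIV (CTCCGG, off=1): starts [74, 114, 165, 218, 247, 265] → cuts [75, 115, 166, 219, 248, 266]
  OquI (GTGA, off=2): starts [5, 33, 161, 200, 261] → cuts [7, 35, 163, 202, 263]
  JekIII (AGGAC, off=3): starts [18, 26, 58, 131, 137, 185, 195] → cuts [21, 29, 61, 134, 140, 188, 198]
  PtaII (TCAAAAGG, off=8): starts [106, 145, 207] → cuts [114, 153, 215]
  YnoIV (GTTGAAG, off=6): starts [122, 171, 229, 239, 255] → cuts [128, 177, 235, 245, 261]

All cut coordinates (distinct, sorted): [7, 21, 29, 35, 61, 75, 114, 115, 128, 134, 140, 153, 163, 166, 177, 188, 198, 202, 215, 219, 235, 245, 248, 261, 263, 266]

Fragment lengths:
  [0,7): 7 bp
  [7,21): 14 bp
  [21,29): 8 bp
  [29,35): 6 bp
  [35,61): 26 bp
  [61,75): 14 bp
  [75,114): 39 bp
  [114,115): 1 bp
  [115,128): 13 bp
  [128,134): 6 bp
  [134,140): 6 bp
  [140,153): 13 bp
  [153,163): 10 bp
  [163,166): 3 bp
  [166,177): 11 bp
  [177,188): 11 bp
  [188,198): 10 bp
  [198,202): 4 bp
  [202,215): 13 bp
  [215,219): 4 bp
  [219,235): 16 bp
  [235,245): 10 bp
  [245,248): 3 bp
  [248,261): 13 bp
  [261,263): 2 bp
  [263,266): 3 bp
  [266,274): 8 bp

[1,2,3,3,3,4,4,6,6,6,7,8,8,10,10,10,11,11,13,13,13,13,14,14,16,26,39]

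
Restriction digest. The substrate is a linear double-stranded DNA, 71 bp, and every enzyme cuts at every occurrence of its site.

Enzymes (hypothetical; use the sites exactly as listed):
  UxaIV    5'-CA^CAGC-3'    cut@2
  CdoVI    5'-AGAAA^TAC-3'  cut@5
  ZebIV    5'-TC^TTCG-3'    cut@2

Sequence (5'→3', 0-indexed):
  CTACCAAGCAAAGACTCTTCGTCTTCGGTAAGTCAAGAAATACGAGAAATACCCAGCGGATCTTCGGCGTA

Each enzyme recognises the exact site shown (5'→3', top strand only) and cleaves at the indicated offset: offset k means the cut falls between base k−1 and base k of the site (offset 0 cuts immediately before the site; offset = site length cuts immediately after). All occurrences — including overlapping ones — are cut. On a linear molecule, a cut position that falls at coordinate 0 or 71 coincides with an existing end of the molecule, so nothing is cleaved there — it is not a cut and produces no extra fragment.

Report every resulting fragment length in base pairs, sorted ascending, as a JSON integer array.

Per-enzyme occurrences:
  UxaIV (CACAGC, off=2): no sites
  CdoVI (AGAAATAC, off=5): starts [35, 44] → cuts [40, 49]
  ZebIV (TCTTCG, off=2): starts [15, 21, 60] → cuts [17, 23, 62]

All cut coordinates (distinct, sorted): [17, 23, 40, 49, 62]

Fragment lengths:
  [0,17): 17 bp
  [17,23): 6 bp
  [23,40): 17 bp
  [40,49): 9 bp
  [49,62): 13 bp
  [62,71): 9 bp

[6,9,9,13,17,17]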